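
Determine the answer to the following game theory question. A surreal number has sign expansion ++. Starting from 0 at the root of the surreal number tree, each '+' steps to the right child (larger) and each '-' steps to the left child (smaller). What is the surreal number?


Sign expansion: ++
Rule: track bounds (lo, hi), initially (-inf, +inf). On '+', the current value becomes lo and we move to the simplest number in (value, hi): value + 1 if hi = +inf, otherwise the midpoint (value + hi)/2. On '-', the current value becomes hi and we move to value - 1 if lo = -inf, otherwise the midpoint (lo + value)/2.
Start at 0.
Step 1: sign = +, move right. Bounds: (0, +inf). Value = 1
Step 2: sign = +, move right. Bounds: (1, +inf). Value = 2
The surreal number with sign expansion ++ is 2.

2


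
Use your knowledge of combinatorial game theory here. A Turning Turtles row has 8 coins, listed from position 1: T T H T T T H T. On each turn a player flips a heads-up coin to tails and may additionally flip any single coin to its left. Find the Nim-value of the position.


Coins: T T H T T T H T
Key fact: a single head at position k behaves exactly like a Nim heap of size k (turning it to T and optionally flipping a coin at j < k corresponds to moving the heap from k to j, or to 0), and heads combine as a disjunctive sum (two heads at the same place would cancel, matching j XOR j = 0). So the Nim-value is the XOR of the 1-indexed positions of the heads.
Face-up positions (1-indexed): [3, 7]
XOR 0 with 3: 0 XOR 3 = 3
XOR 3 with 7: 3 XOR 7 = 4
Nim-value = 4

4


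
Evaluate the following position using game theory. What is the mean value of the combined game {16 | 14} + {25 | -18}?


G1 = {16 | 14}, G2 = {25 | -18}
Each is a switch {a | b} with numbers a > b; its mean value is (a + b)/2, and mean value is additive over game sums: m(G1 + G2) = m(G1) + m(G2).
Mean of G1 = (16 + (14))/2 = 30/2 = 15
Mean of G2 = (25 + (-18))/2 = 7/2 = 7/2
Mean of G1 + G2 = 15 + 7/2 = 37/2

37/2


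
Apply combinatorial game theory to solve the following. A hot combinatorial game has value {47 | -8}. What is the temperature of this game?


The game is {47 | -8}, a switch {a | b} with numbers a > b.
Cooling {a | b} by t gives {a - t | b + t}, which stops being hot when a - t = b + t, i.e. at t = (a - b)/2. So the temperature of a switch is (a - b)/2.
Temperature = (Left option - Right option) / 2
= (47 - (-8)) / 2
= 55 / 2
= 55/2

55/2


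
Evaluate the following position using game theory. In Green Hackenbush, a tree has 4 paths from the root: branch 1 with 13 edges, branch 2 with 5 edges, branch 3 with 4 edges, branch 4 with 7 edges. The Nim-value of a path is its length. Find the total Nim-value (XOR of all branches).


The tree has 4 branches from the ground vertex.
In Green Hackenbush, the Nim-value of a simple path of length k is k.
Branch 1: length 13, Nim-value = 13
Branch 2: length 5, Nim-value = 5
Branch 3: length 4, Nim-value = 4
Branch 4: length 7, Nim-value = 7
Total Nim-value = XOR of all branch values:
0 XOR 13 = 13
13 XOR 5 = 8
8 XOR 4 = 12
12 XOR 7 = 11
Nim-value of the tree = 11

11


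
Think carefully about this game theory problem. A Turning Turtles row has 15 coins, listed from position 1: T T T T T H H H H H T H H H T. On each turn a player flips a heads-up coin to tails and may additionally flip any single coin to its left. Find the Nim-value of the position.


Coins: T T T T T H H H H H T H H H T
Key fact: a single head at position k behaves exactly like a Nim heap of size k (turning it to T and optionally flipping a coin at j < k corresponds to moving the heap from k to j, or to 0), and heads combine as a disjunctive sum (two heads at the same place would cancel, matching j XOR j = 0). So the Nim-value is the XOR of the 1-indexed positions of the heads.
Face-up positions (1-indexed): [6, 7, 8, 9, 10, 12, 13, 14]
XOR 0 with 6: 0 XOR 6 = 6
XOR 6 with 7: 6 XOR 7 = 1
XOR 1 with 8: 1 XOR 8 = 9
XOR 9 with 9: 9 XOR 9 = 0
XOR 0 with 10: 0 XOR 10 = 10
XOR 10 with 12: 10 XOR 12 = 6
XOR 6 with 13: 6 XOR 13 = 11
XOR 11 with 14: 11 XOR 14 = 5
Nim-value = 5

5


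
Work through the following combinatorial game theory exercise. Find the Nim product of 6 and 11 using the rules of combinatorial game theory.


Nim multiplication is bilinear over XOR: (u XOR v) * w = (u*w) XOR (v*w).
So we split each operand into its bit components and XOR the pairwise Nim products.
6 = 2 + 4 (as XOR of powers of 2).
11 = 1 + 2 + 8 (as XOR of powers of 2).
Using the standard Nim-product table on single bits:
  2*2 = 3,   2*4 = 8,   2*8 = 12,
  4*4 = 6,   4*8 = 11,  8*8 = 13,
and  1*x = x (identity), k*l = l*k (commutative).
Pairwise Nim products:
  2 * 1 = 2
  2 * 2 = 3
  2 * 8 = 12
  4 * 1 = 4
  4 * 2 = 8
  4 * 8 = 11
XOR them: 2 XOR 3 XOR 12 XOR 4 XOR 8 XOR 11 = 10.
Result: 6 * 11 = 10 (in Nim).

10


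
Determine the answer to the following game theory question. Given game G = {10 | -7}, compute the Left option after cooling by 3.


Original game: {10 | -7} (a switch {a | b} with a > b).
Cooling by t (for t below the temperature (a - b)/2 = 17/2) taxes each move by t: {a | b} cooled by t is {a - t | b + t}.
Cooling amount: t = 3
Cooled Left option: 10 - 3 = 7
Cooled Right option: -7 + 3 = -4
Cooled game: {7 | -4}
Left option = 7

7


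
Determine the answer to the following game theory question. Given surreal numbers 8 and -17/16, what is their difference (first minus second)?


x = 8, y = -17/16
Converting to common denominator: 16
x = 128/16, y = -17/16
x - y = 8 - -17/16 = 145/16

145/16


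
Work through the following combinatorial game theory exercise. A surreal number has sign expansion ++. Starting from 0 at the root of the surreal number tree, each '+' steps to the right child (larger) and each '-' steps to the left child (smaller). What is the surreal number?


Sign expansion: ++
Rule: track bounds (lo, hi), initially (-inf, +inf). On '+', the current value becomes lo and we move to the simplest number in (value, hi): value + 1 if hi = +inf, otherwise the midpoint (value + hi)/2. On '-', the current value becomes hi and we move to value - 1 if lo = -inf, otherwise the midpoint (lo + value)/2.
Start at 0.
Step 1: sign = +, move right. Bounds: (0, +inf). Value = 1
Step 2: sign = +, move right. Bounds: (1, +inf). Value = 2
The surreal number with sign expansion ++ is 2.

2


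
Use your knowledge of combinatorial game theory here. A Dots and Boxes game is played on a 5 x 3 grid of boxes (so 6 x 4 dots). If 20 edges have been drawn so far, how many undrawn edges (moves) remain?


Grid: 5 x 3 boxes, i.e. 6 rows and 4 columns of dots.
Horizontal edges: (rows + 1) * cols = 6 * 3 = 18
Vertical edges: rows * (cols + 1) = 5 * 4 = 20
Total edges: 18 + 20 = 38
Edges drawn: 20
Remaining: 38 - 20 = 18

18


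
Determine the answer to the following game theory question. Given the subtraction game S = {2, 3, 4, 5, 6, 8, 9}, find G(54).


The subtraction set is S = {2, 3, 4, 5, 6, 8, 9}.
G(k) = mex{ G(k - s) : s in S, s <= k }. We compute iteratively: G(0) = 0.
G(1) = mex({}) = 0
G(2) = mex({0}) = 1
G(3) = mex({0}) = 1
G(4) = mex({0, 1}) = 2
G(5) = mex({0, 1}) = 2
G(6) = mex({0, 1, 2}) = 3
G(7) = mex({0, 1, 2}) = 3
G(8) = mex({0, 1, 2, 3}) = 4
G(9) = mex({0, 1, 2, 3}) = 4
G(10) = mex({0, 1, 2, 3, 4}) = 5
G(11) = mex({1, 2, 3, 4}) = 0
G(12) = mex({1, 2, 3, 4, 5}) = 0
G(13) = mex({0, 2, 3, 4, 5}) = 1
G(14) = mex({0, 2, 3, 4, 5}) = 1
G(15) = mex({0, 1, 3, 4, 5}) = 2
G(16) = mex({0, 1, 3, 4, 5}) = 2
G(17) = mex({0, 1, 2, 4}) = 3
G(18) = mex({0, 1, 2, 4, 5}) = 3
G(19) = mex({0, 1, 2, 3, 5}) = 4
Observe that G(11)..G(19) = 0, 0, 1, 1, 2, 2, 3, 3, 4 repeats G(0)..G(8) = 0, 0, 1, 1, 2, 2, 3, 3, 4.
For k >= max(S) = 9, G(k) is determined by the previous 9 values G(k-9)..G(k-1); a window of 9 consecutive values has recurred shifted by 11, so by induction G(k + 11) = G(k) for all k >= 0: the sequence is periodic from the start with period 11.
One period: G(0..10) = 0, 0, 1, 1, 2, 2, 3, 3, 4, 4, 5.
54 mod 11 = 10, so G(54) = G(10) = 5.

5


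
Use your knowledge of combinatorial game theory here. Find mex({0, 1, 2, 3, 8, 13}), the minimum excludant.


Set = {0, 1, 2, 3, 8, 13}
0 is in the set.
1 is in the set.
2 is in the set.
3 is in the set.
4 is NOT in the set. This is the mex.
mex = 4

4


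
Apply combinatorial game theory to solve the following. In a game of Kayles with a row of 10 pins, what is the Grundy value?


Kayles: a move removes 1 or 2 adjacent pins from a contiguous row.
Removing pins from a row of k leaves two independent rows (a, b) with a + b = k - 1 (one pin) or a + b = k - 2 (two pins); an end removal gives a = 0.
By Sprague-Grundy, G(k) = mex{ G(a) XOR G(b) } over all these splits. G(0) = 0.
G(1): splits (0,0):0^0=0 -> mex({0}) = 1
G(2): splits (0,1):0^1=1 (0,0):0^0=0 -> mex({0, 1}) = 2
G(3): splits (0,2):0^2=2 (1,1):1^1=0 (0,1):0^1=1 -> mex({0, 1, 2}) = 3
G(4): splits (0,3):0^3=3 (1,2):1^2=3 (0,2):0^2=2 (1,1):1^1=0 -> mex({0, 2, 3}) = 1
G(5): splits (0,4):0^1=1 (1,3):1^3=2 (2,2):2^2=0 (0,3):0^3=3 (1,2):1^2=3 -> mex({0, 1, 2, 3}) = 4
G(6) = mex({0, 1, 2, 4}) = 3
G(7) = mex({0, 1, 3, 4, 5}) = 2
G(8) = mex({0, 2, 3, 5, 6}) = 1
G(9) = mex({0, 1, 2, 3, 6, 7}) = 4
G(10) = mex({0, 1, 3, 4, 5, 7}) = 2
Therefore G(10) = 2.

2


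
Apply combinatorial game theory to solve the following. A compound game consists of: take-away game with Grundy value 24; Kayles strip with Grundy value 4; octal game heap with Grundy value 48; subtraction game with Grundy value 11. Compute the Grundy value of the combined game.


By the Sprague-Grundy theorem, the Grundy value of a sum of games is the XOR of individual Grundy values.
take-away game: Grundy value = 24. Running XOR: 0 XOR 24 = 24
Kayles strip: Grundy value = 4. Running XOR: 24 XOR 4 = 28
octal game heap: Grundy value = 48. Running XOR: 28 XOR 48 = 44
subtraction game: Grundy value = 11. Running XOR: 44 XOR 11 = 39
The combined Grundy value is 39.

39


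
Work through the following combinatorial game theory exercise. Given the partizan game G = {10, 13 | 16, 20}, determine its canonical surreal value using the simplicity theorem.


Left options: {10, 13}, max = 13
Right options: {16, 20}, min = 16
All options are numbers and max(Left) < min(Right), so by the simplicity theorem the value is the simplest (earliest-born) number strictly between 13 and 16.
Integers 14 through 15 all lie strictly between 13 and 16.
Among integers, the simplest (lowest birthday = smallest |n|; 0 is born on day 0, +-n on day n) is 14.
No non-integer in the interval can be simpler: if x is a non-integer in the interval, then floor(x) or ceil(x) also lies in the interval (the interval contains an integer), and both are proper prefixes of x's sign expansion, i.e. born earlier. So the game value is 14.
Game value = 14

14


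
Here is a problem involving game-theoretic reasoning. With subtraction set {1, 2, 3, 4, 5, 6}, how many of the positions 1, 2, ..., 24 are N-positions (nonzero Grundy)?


Subtraction set S = {1, 2, 3, 4, 5, 6}, so G(n) = n mod 7.
G(n) = 0 when n is a multiple of 7.
Multiples of 7 in [1, 24]: 3
N-positions (nonzero Grundy) = 24 - 3 = 21

21


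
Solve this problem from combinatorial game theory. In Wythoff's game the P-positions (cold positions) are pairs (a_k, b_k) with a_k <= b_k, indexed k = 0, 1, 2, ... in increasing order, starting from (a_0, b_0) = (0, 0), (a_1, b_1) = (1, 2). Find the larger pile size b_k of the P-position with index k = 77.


By Wythoff's theorem, a_k = floor(k * phi) and b_k = floor(k * phi^2) = a_k + k, where phi = (1 + sqrt(5))/2 is the golden ratio.
phi = (1 + sqrt(5))/2 = 1.618034
phi^2 = phi + 1 = 2.618034
k = 77
k * phi^2 = 77 * 2.618034 = 201.588617
b_77 = floor(k * phi^2) = 201 (check: a_77 + k = 124 + 77 = 201)

201


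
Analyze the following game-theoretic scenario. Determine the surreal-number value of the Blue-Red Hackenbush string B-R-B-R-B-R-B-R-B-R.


Edges (from ground): B-R-B-R-B-R-B-R-B-R
By Berlekamp's sign-expansion rule, a Blue-Red Hackenbush stalk has the value of the surreal number whose sign sequence is the edge sequence with B -> + and R -> -.
Sign sequence: +-+-+-+-+-
Trace the sign expansion in the surreal number tree, starting from 0:
Edge 1: B (sign +) -> bounds (0, +inf), value = 1
Edge 2: R (sign -) -> bounds (0, 1), value = 1/2
Edge 3: B (sign +) -> bounds (1/2, 1), value = 3/4
Edge 4: R (sign -) -> bounds (1/2, 3/4), value = 5/8
Edge 5: B (sign +) -> bounds (5/8, 3/4), value = 11/16
Edge 6: R (sign -) -> bounds (5/8, 11/16), value = 21/32
Edge 7: B (sign +) -> bounds (21/32, 11/16), value = 43/64
Edge 8: R (sign -) -> bounds (21/32, 43/64), value = 85/128
Edge 9: B (sign +) -> bounds (85/128, 43/64), value = 171/256
Edge 10: R (sign -) -> bounds (85/128, 171/256), value = 341/512
Game value = 341/512

341/512


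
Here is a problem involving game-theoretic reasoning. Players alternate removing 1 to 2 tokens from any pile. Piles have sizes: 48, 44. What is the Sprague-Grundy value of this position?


Subtraction set: {1, 2}
For this subtraction set, G(n) = n mod 3 (period = max + 1 = 3).
Pile 1 (size 48): G(48) = 48 mod 3 = 0
Pile 2 (size 44): G(44) = 44 mod 3 = 2
Total Grundy value = XOR of all: 0 XOR 2 = 2

2


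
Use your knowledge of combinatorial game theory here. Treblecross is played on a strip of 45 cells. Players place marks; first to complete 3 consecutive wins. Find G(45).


Treblecross: place X on empty cells; 3-in-a-row wins.
Playing within two cells of an existing X lets the opponent win at once, so sensible play treats the cells i-2..i+2 around each X as dead. The player left with no safe cell loses, so this is a normal-play take-away game on strips of safe cells.
Placing X at cell i (0-indexed) of a strip of k safe cells leaves independent strips of sizes max(0, i-2) and max(0, k-i-3). Hence G(k) = mex{ G(max(0,i-2)) XOR G(max(0,k-i-3)) : 0 <= i < k }, with G(0) = 0.
G(1): splits (0,0):0^0=0 -> mex({0}) = 1
G(2): splits (0,0):0^0=0 -> mex({0}) = 1
G(3): splits (0,0):0^0=0 -> mex({0}) = 1
G(4): splits (0,1):0^1=1 (0,0):0^0=0 -> mex({0, 1}) = 2
G(5): splits (0,2):0^1=1 (0,1):0^1=1 (0,0):0^0=0 -> mex({0, 1}) = 2
G(6) = mex({1}) = 0
G(7) = mex({0, 1, 2}) = 3
G(8) = mex({0, 1, 2}) = 3
G(9) = mex({0, 2}) = 1
G(10) = mex({0, 2, 3}) = 1
G(11) = mex({0, 3}) = 1
G(12) = mex({1, 3}) = 0
G(13) = mex({0, 1, 2, 3}) = 4
G(14) = mex({0, 1, 2}) = 3
G(15) = mex({0, 1, 2}) = 3
G(16) = mex({0, 1, 2, 4}) = 3
G(17) = mex({0, 1, 3, 4}) = 2
G(18) = mex({0, 1, 3, 4}) = 2
G(19) = mex({0, 1, 3, 5}) = 2
G(20) = mex({0, 1, 2, 3, 5}) = 4
G(21) = mex({0, 1, 2, 3, 5}) = 4
G(22) = mex({1, 2, 6}) = 0
G(23) = mex({0, 1, 2, 3, 4, 6}) = 5
G(24) = mex({0, 1, 2, 3, 4}) = 5
G(25) = mex({0, 1, 3, 4, 7}) = 2
G(26) = mex({0, 1, 3, 4, 5, 7}) = 2
G(27) = mex({0, 1, 3, 5}) = 2
G(28) = mex({0, 1, 2, 5}) = 3
G(29) = mex({0, 1, 2, 4, 5, 6}) = 3
G(30) = mex({1, 2, 4, 6}) = 0
G(31) = mex({0, 1, 2, 3, 4, 6}) = 5
G(32) = mex({1, 2, 3, 4, 7}) = 0
G(33) = mex({0, 3, 7}) = 1
G(34) = mex({0, 2, 3, 5, 7}) = 1
G(35) = mex({0, 2, 3, 5, 6}) = 1
G(36) = mex({0, 1, 2, 5, 6}) = 3
G(37) = mex({0, 1, 2, 4, 5, 6}) = 3
G(38) = mex({0, 1, 2, 4}) = 3
G(39) = mex({0, 1, 2, 3, 4, 7}) = 5
G(40) = mex({0, 1, 2, 3, 4, 5, 7}) = 6
G(41) = mex({0, 1, 2, 3, 5, 7}) = 4
G(42) = mex({0, 1, 2, 3, 5, 6, 7}) = 4
G(43) = mex({0, 2, 3, 5, 6}) = 1
G(44) = mex({1, 2, 3, 4, 5, 6}) = 0
G(45) = mex({0, 1, 2, 3, 4, 6, 7}) = 5
Therefore G(45) = 5.

5


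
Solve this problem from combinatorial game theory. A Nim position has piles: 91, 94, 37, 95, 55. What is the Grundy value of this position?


We need the XOR (exclusive or) of all pile sizes.
After XOR-ing pile 1 (size 91): 0 XOR 91 = 91
After XOR-ing pile 2 (size 94): 91 XOR 94 = 5
After XOR-ing pile 3 (size 37): 5 XOR 37 = 32
After XOR-ing pile 4 (size 95): 32 XOR 95 = 127
After XOR-ing pile 5 (size 55): 127 XOR 55 = 72
The Nim-value of this position is 72.

72


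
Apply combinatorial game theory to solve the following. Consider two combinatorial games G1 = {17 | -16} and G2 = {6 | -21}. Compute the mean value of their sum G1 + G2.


G1 = {17 | -16}, G2 = {6 | -21}
Each is a switch {a | b} with numbers a > b; its mean value is (a + b)/2, and mean value is additive over game sums: m(G1 + G2) = m(G1) + m(G2).
Mean of G1 = (17 + (-16))/2 = 1/2 = 1/2
Mean of G2 = (6 + (-21))/2 = -15/2 = -15/2
Mean of G1 + G2 = 1/2 + -15/2 = -7

-7


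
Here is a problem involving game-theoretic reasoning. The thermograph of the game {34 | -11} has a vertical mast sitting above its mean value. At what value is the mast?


Game = {34 | -11}, a switch {a | b} with numbers a > b.
Its thermograph has left wall a - t and right wall b + t, which meet at t = (a - b)/2, where both equal (a + b)/2. So the mast (mean value) is at (a + b)/2.
Mean = (34 + (-11))/2 = 23/2 = 23/2

23/2


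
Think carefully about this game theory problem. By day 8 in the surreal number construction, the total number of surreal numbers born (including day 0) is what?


Day 0: {|} = 0 is born. Count = 1.
Day n: the number of surreal numbers born by day n is 2^(n+1) - 1.
By day 0: 2^1 - 1 = 1
By day 1: 2^2 - 1 = 3
By day 2: 2^3 - 1 = 7
By day 3: 2^4 - 1 = 15
By day 4: 2^5 - 1 = 31
By day 5: 2^6 - 1 = 63
By day 6: 2^7 - 1 = 127
By day 7: 2^8 - 1 = 255
By day 8: 2^9 - 1 = 511
By day 8: 511 surreal numbers.

511


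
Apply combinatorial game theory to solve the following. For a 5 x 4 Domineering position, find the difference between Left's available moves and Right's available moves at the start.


Board is 5 x 4 (rows x cols).
Left (vertical) placements: (rows-1) * cols = 4 * 4 = 16
Right (horizontal) placements: rows * (cols-1) = 5 * 3 = 15
Advantage = Left - Right = 16 - 15 = 1

1


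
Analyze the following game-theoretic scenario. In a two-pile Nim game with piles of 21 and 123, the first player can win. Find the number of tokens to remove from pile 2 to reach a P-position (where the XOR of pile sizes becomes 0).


Piles: 21 and 123
Current XOR: 21 XOR 123 = 110 (non-zero, so this is an N-position).
To make the XOR zero, we need to find a move that balances the piles.
For pile 2 (size 123): target = 123 XOR 110 = 21
We reduce pile 2 from 123 to 21.
Tokens removed: 123 - 21 = 102
Verification: 21 XOR 21 = 0

102


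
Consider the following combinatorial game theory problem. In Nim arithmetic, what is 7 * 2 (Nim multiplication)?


Nim multiplication is bilinear over XOR: (u XOR v) * w = (u*w) XOR (v*w).
So we split each operand into its bit components and XOR the pairwise Nim products.
7 = 1 + 2 + 4 (as XOR of powers of 2).
2 = 2 (as XOR of powers of 2).
Using the standard Nim-product table on single bits:
  2*2 = 3,   2*4 = 8,   2*8 = 12,
  4*4 = 6,   4*8 = 11,  8*8 = 13,
and  1*x = x (identity), k*l = l*k (commutative).
Pairwise Nim products:
  1 * 2 = 2
  2 * 2 = 3
  4 * 2 = 8
XOR them: 2 XOR 3 XOR 8 = 9.
Result: 7 * 2 = 9 (in Nim).

9


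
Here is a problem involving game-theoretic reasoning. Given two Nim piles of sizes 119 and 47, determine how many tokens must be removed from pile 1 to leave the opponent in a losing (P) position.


Piles: 119 and 47
Current XOR: 119 XOR 47 = 88 (non-zero, so this is an N-position).
To make the XOR zero, we need to find a move that balances the piles.
For pile 1 (size 119): target = 119 XOR 88 = 47
We reduce pile 1 from 119 to 47.
Tokens removed: 119 - 47 = 72
Verification: 47 XOR 47 = 0

72


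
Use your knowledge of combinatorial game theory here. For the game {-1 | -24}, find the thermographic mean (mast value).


Game = {-1 | -24}, a switch {a | b} with numbers a > b.
Its thermograph has left wall a - t and right wall b + t, which meet at t = (a - b)/2, where both equal (a + b)/2. So the mast (mean value) is at (a + b)/2.
Mean = (-1 + (-24))/2 = -25/2 = -25/2

-25/2


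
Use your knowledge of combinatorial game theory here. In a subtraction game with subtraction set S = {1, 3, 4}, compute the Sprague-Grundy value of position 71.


The subtraction set is S = {1, 3, 4}.
G(k) = mex{ G(k - s) : s in S, s <= k }. We compute iteratively: G(0) = 0.
G(1) = mex({0}) = 1
G(2) = mex({1}) = 0
G(3) = mex({0}) = 1
G(4) = mex({0, 1}) = 2
G(5) = mex({0, 1, 2}) = 3
G(6) = mex({0, 1, 3}) = 2
G(7) = mex({1, 2}) = 0
G(8) = mex({0, 2, 3}) = 1
G(9) = mex({1, 2, 3}) = 0
G(10) = mex({0, 2}) = 1
Observe that G(7)..G(10) = 0, 1, 0, 1 repeats G(0)..G(3) = 0, 1, 0, 1.
For k >= max(S) = 4, G(k) is determined by the previous 4 values G(k-4)..G(k-1); a window of 4 consecutive values has recurred shifted by 7, so by induction G(k + 7) = G(k) for all k >= 0: the sequence is periodic from the start with period 7.
One period: G(0..6) = 0, 1, 0, 1, 2, 3, 2.
71 mod 7 = 1, so G(71) = G(1) = 1.

1


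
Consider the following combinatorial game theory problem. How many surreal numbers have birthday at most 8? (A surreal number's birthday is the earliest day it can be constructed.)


Day 0: {|} = 0 is born. Count = 1.
Day n: the number of surreal numbers born by day n is 2^(n+1) - 1.
By day 0: 2^1 - 1 = 1
By day 1: 2^2 - 1 = 3
By day 2: 2^3 - 1 = 7
By day 3: 2^4 - 1 = 15
By day 4: 2^5 - 1 = 31
By day 5: 2^6 - 1 = 63
By day 6: 2^7 - 1 = 127
By day 7: 2^8 - 1 = 255
By day 8: 2^9 - 1 = 511
By day 8: 511 surreal numbers.

511


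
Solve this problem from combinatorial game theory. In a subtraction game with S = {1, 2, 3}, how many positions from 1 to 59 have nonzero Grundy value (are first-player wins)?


Subtraction set S = {1, 2, 3}, so G(n) = n mod 4.
G(n) = 0 when n is a multiple of 4.
Multiples of 4 in [1, 59]: 14
N-positions (nonzero Grundy) = 59 - 14 = 45

45


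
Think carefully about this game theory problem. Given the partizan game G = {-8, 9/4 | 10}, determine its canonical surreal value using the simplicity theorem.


Left options: {-8, 9/4}, max = 9/4
Right options: {10}, min = 10
All options are numbers and max(Left) < min(Right), so by the simplicity theorem the value is the simplest (earliest-born) number strictly between 9/4 and 10.
Integers 3 through 9 all lie strictly between 9/4 and 10.
Among integers, the simplest (lowest birthday = smallest |n|; 0 is born on day 0, +-n on day n) is 3.
No non-integer in the interval can be simpler: if x is a non-integer in the interval, then floor(x) or ceil(x) also lies in the interval (the interval contains an integer), and both are proper prefixes of x's sign expansion, i.e. born earlier. So the game value is 3.
Game value = 3

3


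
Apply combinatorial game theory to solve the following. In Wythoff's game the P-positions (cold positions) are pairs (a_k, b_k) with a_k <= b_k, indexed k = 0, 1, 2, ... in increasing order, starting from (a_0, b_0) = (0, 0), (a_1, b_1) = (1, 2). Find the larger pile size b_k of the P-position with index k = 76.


By Wythoff's theorem, a_k = floor(k * phi) and b_k = floor(k * phi^2) = a_k + k, where phi = (1 + sqrt(5))/2 is the golden ratio.
phi = (1 + sqrt(5))/2 = 1.618034
phi^2 = phi + 1 = 2.618034
k = 76
k * phi^2 = 76 * 2.618034 = 198.970583
b_76 = floor(k * phi^2) = 198 (check: a_76 + k = 122 + 76 = 198)

198


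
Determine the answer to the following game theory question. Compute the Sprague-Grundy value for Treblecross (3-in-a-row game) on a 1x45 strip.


Treblecross: place X on empty cells; 3-in-a-row wins.
Playing within two cells of an existing X lets the opponent win at once, so sensible play treats the cells i-2..i+2 around each X as dead. The player left with no safe cell loses, so this is a normal-play take-away game on strips of safe cells.
Placing X at cell i (0-indexed) of a strip of k safe cells leaves independent strips of sizes max(0, i-2) and max(0, k-i-3). Hence G(k) = mex{ G(max(0,i-2)) XOR G(max(0,k-i-3)) : 0 <= i < k }, with G(0) = 0.
G(1): splits (0,0):0^0=0 -> mex({0}) = 1
G(2): splits (0,0):0^0=0 -> mex({0}) = 1
G(3): splits (0,0):0^0=0 -> mex({0}) = 1
G(4): splits (0,1):0^1=1 (0,0):0^0=0 -> mex({0, 1}) = 2
G(5): splits (0,2):0^1=1 (0,1):0^1=1 (0,0):0^0=0 -> mex({0, 1}) = 2
G(6) = mex({1}) = 0
G(7) = mex({0, 1, 2}) = 3
G(8) = mex({0, 1, 2}) = 3
G(9) = mex({0, 2}) = 1
G(10) = mex({0, 2, 3}) = 1
G(11) = mex({0, 3}) = 1
G(12) = mex({1, 3}) = 0
G(13) = mex({0, 1, 2, 3}) = 4
G(14) = mex({0, 1, 2}) = 3
G(15) = mex({0, 1, 2}) = 3
G(16) = mex({0, 1, 2, 4}) = 3
G(17) = mex({0, 1, 3, 4}) = 2
G(18) = mex({0, 1, 3, 4}) = 2
G(19) = mex({0, 1, 3, 5}) = 2
G(20) = mex({0, 1, 2, 3, 5}) = 4
G(21) = mex({0, 1, 2, 3, 5}) = 4
G(22) = mex({1, 2, 6}) = 0
G(23) = mex({0, 1, 2, 3, 4, 6}) = 5
G(24) = mex({0, 1, 2, 3, 4}) = 5
G(25) = mex({0, 1, 3, 4, 7}) = 2
G(26) = mex({0, 1, 3, 4, 5, 7}) = 2
G(27) = mex({0, 1, 3, 5}) = 2
G(28) = mex({0, 1, 2, 5}) = 3
G(29) = mex({0, 1, 2, 4, 5, 6}) = 3
G(30) = mex({1, 2, 4, 6}) = 0
G(31) = mex({0, 1, 2, 3, 4, 6}) = 5
G(32) = mex({1, 2, 3, 4, 7}) = 0
G(33) = mex({0, 3, 7}) = 1
G(34) = mex({0, 2, 3, 5, 7}) = 1
G(35) = mex({0, 2, 3, 5, 6}) = 1
G(36) = mex({0, 1, 2, 5, 6}) = 3
G(37) = mex({0, 1, 2, 4, 5, 6}) = 3
G(38) = mex({0, 1, 2, 4}) = 3
G(39) = mex({0, 1, 2, 3, 4, 7}) = 5
G(40) = mex({0, 1, 2, 3, 4, 5, 7}) = 6
G(41) = mex({0, 1, 2, 3, 5, 7}) = 4
G(42) = mex({0, 1, 2, 3, 5, 6, 7}) = 4
G(43) = mex({0, 2, 3, 5, 6}) = 1
G(44) = mex({1, 2, 3, 4, 5, 6}) = 0
G(45) = mex({0, 1, 2, 3, 4, 6, 7}) = 5
Therefore G(45) = 5.

5


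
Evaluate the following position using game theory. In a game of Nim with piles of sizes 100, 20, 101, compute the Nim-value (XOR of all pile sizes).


We need the XOR (exclusive or) of all pile sizes.
After XOR-ing pile 1 (size 100): 0 XOR 100 = 100
After XOR-ing pile 2 (size 20): 100 XOR 20 = 112
After XOR-ing pile 3 (size 101): 112 XOR 101 = 21
The Nim-value of this position is 21.

21


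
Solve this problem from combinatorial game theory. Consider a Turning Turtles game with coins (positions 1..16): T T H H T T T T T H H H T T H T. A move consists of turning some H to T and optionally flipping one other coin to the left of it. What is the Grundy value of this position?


Coins: T T H H T T T T T H H H T T H T
Key fact: a single head at position k behaves exactly like a Nim heap of size k (turning it to T and optionally flipping a coin at j < k corresponds to moving the heap from k to j, or to 0), and heads combine as a disjunctive sum (two heads at the same place would cancel, matching j XOR j = 0). So the Nim-value is the XOR of the 1-indexed positions of the heads.
Face-up positions (1-indexed): [3, 4, 10, 11, 12, 15]
XOR 0 with 3: 0 XOR 3 = 3
XOR 3 with 4: 3 XOR 4 = 7
XOR 7 with 10: 7 XOR 10 = 13
XOR 13 with 11: 13 XOR 11 = 6
XOR 6 with 12: 6 XOR 12 = 10
XOR 10 with 15: 10 XOR 15 = 5
Nim-value = 5

5


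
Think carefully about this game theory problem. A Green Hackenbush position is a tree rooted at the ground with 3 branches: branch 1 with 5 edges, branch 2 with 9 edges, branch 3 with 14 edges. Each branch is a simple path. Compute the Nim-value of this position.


The tree has 3 branches from the ground vertex.
In Green Hackenbush, the Nim-value of a simple path of length k is k.
Branch 1: length 5, Nim-value = 5
Branch 2: length 9, Nim-value = 9
Branch 3: length 14, Nim-value = 14
Total Nim-value = XOR of all branch values:
0 XOR 5 = 5
5 XOR 9 = 12
12 XOR 14 = 2
Nim-value of the tree = 2

2


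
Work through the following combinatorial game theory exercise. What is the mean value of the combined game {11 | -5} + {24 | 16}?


G1 = {11 | -5}, G2 = {24 | 16}
Each is a switch {a | b} with numbers a > b; its mean value is (a + b)/2, and mean value is additive over game sums: m(G1 + G2) = m(G1) + m(G2).
Mean of G1 = (11 + (-5))/2 = 6/2 = 3
Mean of G2 = (24 + (16))/2 = 40/2 = 20
Mean of G1 + G2 = 3 + 20 = 23

23


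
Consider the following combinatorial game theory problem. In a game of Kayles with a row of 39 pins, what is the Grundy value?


Kayles: a move removes 1 or 2 adjacent pins from a contiguous row.
Removing pins from a row of k leaves two independent rows (a, b) with a + b = k - 1 (one pin) or a + b = k - 2 (two pins); an end removal gives a = 0.
By Sprague-Grundy, G(k) = mex{ G(a) XOR G(b) } over all these splits. G(0) = 0.
G(1): splits (0,0):0^0=0 -> mex({0}) = 1
G(2): splits (0,1):0^1=1 (0,0):0^0=0 -> mex({0, 1}) = 2
G(3): splits (0,2):0^2=2 (1,1):1^1=0 (0,1):0^1=1 -> mex({0, 1, 2}) = 3
G(4): splits (0,3):0^3=3 (1,2):1^2=3 (0,2):0^2=2 (1,1):1^1=0 -> mex({0, 2, 3}) = 1
G(5): splits (0,4):0^1=1 (1,3):1^3=2 (2,2):2^2=0 (0,3):0^3=3 (1,2):1^2=3 -> mex({0, 1, 2, 3}) = 4
G(6) = mex({0, 1, 2, 4}) = 3
G(7) = mex({0, 1, 3, 4, 5}) = 2
G(8) = mex({0, 2, 3, 5, 6}) = 1
G(9) = mex({0, 1, 2, 3, 6, 7}) = 4
G(10) = mex({0, 1, 3, 4, 5, 7}) = 2
G(11) = mex({0, 1, 2, 3, 4, 5}) = 6
G(12) = mex({0, 1, 2, 3, 5, 6, 7}) = 4
G(13) = mex({0, 2, 3, 4, 6, 7}) = 1
G(14) = mex({0, 1, 4, 5, 6, 7}) = 2
G(15) = mex({0, 1, 2, 3, 4, 5, 6}) = 7
G(16) = mex({0, 2, 3, 5, 6, 7}) = 1
G(17) = mex({0, 1, 2, 3, 5, 6, 7}) = 4
G(18) = mex({0, 1, 2, 4, 5, 6}) = 3
G(19) = mex({0, 1, 3, 4, 5, 7}) = 2
G(20) = mex({0, 2, 3, 4, 5, 6, 7}) = 1
G(21) = mex({0, 1, 2, 3, 5, 6, 7}) = 4
G(22) = mex({0, 1, 2, 3, 4, 5, 7}) = 6
G(23) = mex({0, 1, 2, 3, 4, 5, 6}) = 7
G(24) = mex({0, 1, 2, 3, 5, 6, 7}) = 4
G(25) = mex({0, 2, 3, 4, 6, 7}) = 1
G(26) = mex({0, 1, 3, 4, 5, 6, 7}) = 2
G(27) = mex({0, 1, 2, 3, 4, 5, 6, 7}) = 8
G(28) = mex({0, 1, 2, 3, 4, 6, 7, 8}) = 5
G(29) = mex({0, 1, 2, 3, 5, 6, 7, 8, 9}) = 4
G(30) = mex({0, 1, 2, 3, 4, 5, 6, 9, 10}) = 7
G(31) = mex({0, 1, 3, 4, 5, 7, 10, 11}) = 2
G(32) = mex({0, 2, 3, 4, 5, 6, 7, 9, 11}) = 1
G(33) = mex({0, 1, 2, 3, 4, 5, 6, 7, 9, 12}) = 8
G(34) = mex({0, 1, 2, 3, 4, 5, 7, 8, 11, 12}) = 6
G(35) = mex({0, 1, 2, 3, 4, 5, 6, 8, 9, 10, 11}) = 7
G(36) = mex({0, 1, 2, 3, 5, 6, 7, 9, 10}) = 4
G(37) = mex({0, 2, 3, 4, 6, 7, 9, 10, 11, 12}) = 1
G(38) = mex({0, 1, 3, 4, 5, 6, 7, 9, 10, 11, 12}) = 2
G(39) = mex({0, 1, 2, 4, 5, 6, 7, 9, 10, 12, 14}) = 3
Therefore G(39) = 3.

3


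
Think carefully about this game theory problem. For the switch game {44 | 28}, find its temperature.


The game is {44 | 28}, a switch {a | b} with numbers a > b.
Cooling {a | b} by t gives {a - t | b + t}, which stops being hot when a - t = b + t, i.e. at t = (a - b)/2. So the temperature of a switch is (a - b)/2.
Temperature = (Left option - Right option) / 2
= (44 - (28)) / 2
= 16 / 2
= 8

8


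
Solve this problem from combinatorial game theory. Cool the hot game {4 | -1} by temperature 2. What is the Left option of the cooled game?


Original game: {4 | -1} (a switch {a | b} with a > b).
Cooling by t (for t below the temperature (a - b)/2 = 5/2) taxes each move by t: {a | b} cooled by t is {a - t | b + t}.
Cooling amount: t = 2
Cooled Left option: 4 - 2 = 2
Cooled Right option: -1 + 2 = 1
Cooled game: {2 | 1}
Left option = 2

2


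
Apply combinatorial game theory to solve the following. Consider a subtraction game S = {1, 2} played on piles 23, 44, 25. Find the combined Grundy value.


Subtraction set: {1, 2}
For this subtraction set, G(n) = n mod 3 (period = max + 1 = 3).
Pile 1 (size 23): G(23) = 23 mod 3 = 2
Pile 2 (size 44): G(44) = 44 mod 3 = 2
Pile 3 (size 25): G(25) = 25 mod 3 = 1
Total Grundy value = XOR of all: 2 XOR 2 XOR 1 = 1

1


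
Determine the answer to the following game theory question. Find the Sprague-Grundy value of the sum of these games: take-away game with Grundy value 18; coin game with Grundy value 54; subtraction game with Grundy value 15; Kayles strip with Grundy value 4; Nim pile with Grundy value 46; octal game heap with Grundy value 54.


By the Sprague-Grundy theorem, the Grundy value of a sum of games is the XOR of individual Grundy values.
take-away game: Grundy value = 18. Running XOR: 0 XOR 18 = 18
coin game: Grundy value = 54. Running XOR: 18 XOR 54 = 36
subtraction game: Grundy value = 15. Running XOR: 36 XOR 15 = 43
Kayles strip: Grundy value = 4. Running XOR: 43 XOR 4 = 47
Nim pile: Grundy value = 46. Running XOR: 47 XOR 46 = 1
octal game heap: Grundy value = 54. Running XOR: 1 XOR 54 = 55
The combined Grundy value is 55.

55


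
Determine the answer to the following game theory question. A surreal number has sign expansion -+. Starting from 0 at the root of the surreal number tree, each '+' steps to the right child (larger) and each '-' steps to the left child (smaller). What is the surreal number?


Sign expansion: -+
Rule: track bounds (lo, hi), initially (-inf, +inf). On '+', the current value becomes lo and we move to the simplest number in (value, hi): value + 1 if hi = +inf, otherwise the midpoint (value + hi)/2. On '-', the current value becomes hi and we move to value - 1 if lo = -inf, otherwise the midpoint (lo + value)/2.
Start at 0.
Step 1: sign = -, move left. Bounds: (-inf, 0). Value = -1
Step 2: sign = +, move right. Bounds: (-1, 0). Value = -1/2
The surreal number with sign expansion -+ is -1/2.

-1/2


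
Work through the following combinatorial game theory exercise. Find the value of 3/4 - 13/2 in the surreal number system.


x = 3/4, y = 13/2
Converting to common denominator: 4
x = 3/4, y = 26/4
x - y = 3/4 - 13/2 = -23/4

-23/4


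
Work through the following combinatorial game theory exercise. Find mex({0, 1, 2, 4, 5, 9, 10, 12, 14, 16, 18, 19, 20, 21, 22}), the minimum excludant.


Set = {0, 1, 2, 4, 5, 9, 10, 12, 14, 16, 18, 19, 20, 21, 22}
0 is in the set.
1 is in the set.
2 is in the set.
3 is NOT in the set. This is the mex.
mex = 3

3


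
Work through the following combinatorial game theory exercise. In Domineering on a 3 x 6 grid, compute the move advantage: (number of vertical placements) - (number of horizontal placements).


Board is 3 x 6 (rows x cols).
Left (vertical) placements: (rows-1) * cols = 2 * 6 = 12
Right (horizontal) placements: rows * (cols-1) = 3 * 5 = 15
Advantage = Left - Right = 12 - 15 = -3

-3


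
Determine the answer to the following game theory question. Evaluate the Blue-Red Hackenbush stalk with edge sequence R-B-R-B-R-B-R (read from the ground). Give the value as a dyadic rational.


Edges (from ground): R-B-R-B-R-B-R
By Berlekamp's sign-expansion rule, a Blue-Red Hackenbush stalk has the value of the surreal number whose sign sequence is the edge sequence with B -> + and R -> -.
Sign sequence: -+-+-+-
Trace the sign expansion in the surreal number tree, starting from 0:
Edge 1: R (sign -) -> bounds (-inf, 0), value = -1
Edge 2: B (sign +) -> bounds (-1, 0), value = -1/2
Edge 3: R (sign -) -> bounds (-1, -1/2), value = -3/4
Edge 4: B (sign +) -> bounds (-3/4, -1/2), value = -5/8
Edge 5: R (sign -) -> bounds (-3/4, -5/8), value = -11/16
Edge 6: B (sign +) -> bounds (-11/16, -5/8), value = -21/32
Edge 7: R (sign -) -> bounds (-11/16, -21/32), value = -43/64
Game value = -43/64

-43/64


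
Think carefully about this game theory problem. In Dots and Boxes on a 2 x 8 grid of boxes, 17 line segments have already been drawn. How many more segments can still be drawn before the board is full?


Grid: 2 x 8 boxes, i.e. 3 rows and 9 columns of dots.
Horizontal edges: (rows + 1) * cols = 3 * 8 = 24
Vertical edges: rows * (cols + 1) = 2 * 9 = 18
Total edges: 24 + 18 = 42
Edges drawn: 17
Remaining: 42 - 17 = 25

25


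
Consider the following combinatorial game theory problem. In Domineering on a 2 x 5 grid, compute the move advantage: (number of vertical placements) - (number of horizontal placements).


Board is 2 x 5 (rows x cols).
Left (vertical) placements: (rows-1) * cols = 1 * 5 = 5
Right (horizontal) placements: rows * (cols-1) = 2 * 4 = 8
Advantage = Left - Right = 5 - 8 = -3

-3


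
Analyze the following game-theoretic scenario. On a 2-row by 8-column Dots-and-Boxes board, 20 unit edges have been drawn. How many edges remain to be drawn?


Grid: 2 x 8 boxes, i.e. 3 rows and 9 columns of dots.
Horizontal edges: (rows + 1) * cols = 3 * 8 = 24
Vertical edges: rows * (cols + 1) = 2 * 9 = 18
Total edges: 24 + 18 = 42
Edges drawn: 20
Remaining: 42 - 20 = 22

22


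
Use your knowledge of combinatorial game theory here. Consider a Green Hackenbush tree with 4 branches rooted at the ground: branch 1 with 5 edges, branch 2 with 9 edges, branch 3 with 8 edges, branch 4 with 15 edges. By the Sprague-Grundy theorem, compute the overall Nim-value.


The tree has 4 branches from the ground vertex.
In Green Hackenbush, the Nim-value of a simple path of length k is k.
Branch 1: length 5, Nim-value = 5
Branch 2: length 9, Nim-value = 9
Branch 3: length 8, Nim-value = 8
Branch 4: length 15, Nim-value = 15
Total Nim-value = XOR of all branch values:
0 XOR 5 = 5
5 XOR 9 = 12
12 XOR 8 = 4
4 XOR 15 = 11
Nim-value of the tree = 11

11


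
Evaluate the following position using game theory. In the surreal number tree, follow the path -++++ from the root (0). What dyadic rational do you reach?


Sign expansion: -++++
Rule: track bounds (lo, hi), initially (-inf, +inf). On '+', the current value becomes lo and we move to the simplest number in (value, hi): value + 1 if hi = +inf, otherwise the midpoint (value + hi)/2. On '-', the current value becomes hi and we move to value - 1 if lo = -inf, otherwise the midpoint (lo + value)/2.
Start at 0.
Step 1: sign = -, move left. Bounds: (-inf, 0). Value = -1
Step 2: sign = +, move right. Bounds: (-1, 0). Value = -1/2
Step 3: sign = +, move right. Bounds: (-1/2, 0). Value = -1/4
Step 4: sign = +, move right. Bounds: (-1/4, 0). Value = -1/8
Step 5: sign = +, move right. Bounds: (-1/8, 0). Value = -1/16
The surreal number with sign expansion -++++ is -1/16.

-1/16


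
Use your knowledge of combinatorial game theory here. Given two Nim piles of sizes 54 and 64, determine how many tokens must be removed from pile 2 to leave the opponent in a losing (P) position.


Piles: 54 and 64
Current XOR: 54 XOR 64 = 118 (non-zero, so this is an N-position).
To make the XOR zero, we need to find a move that balances the piles.
For pile 2 (size 64): target = 64 XOR 118 = 54
We reduce pile 2 from 64 to 54.
Tokens removed: 64 - 54 = 10
Verification: 54 XOR 54 = 0

10


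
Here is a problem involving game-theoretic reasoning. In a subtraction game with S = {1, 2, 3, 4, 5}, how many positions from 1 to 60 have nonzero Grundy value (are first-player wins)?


Subtraction set S = {1, 2, 3, 4, 5}, so G(n) = n mod 6.
G(n) = 0 when n is a multiple of 6.
Multiples of 6 in [1, 60]: 10
N-positions (nonzero Grundy) = 60 - 10 = 50

50


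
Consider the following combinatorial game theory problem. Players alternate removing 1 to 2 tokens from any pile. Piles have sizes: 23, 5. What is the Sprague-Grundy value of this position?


Subtraction set: {1, 2}
For this subtraction set, G(n) = n mod 3 (period = max + 1 = 3).
Pile 1 (size 23): G(23) = 23 mod 3 = 2
Pile 2 (size 5): G(5) = 5 mod 3 = 2
Total Grundy value = XOR of all: 2 XOR 2 = 0

0


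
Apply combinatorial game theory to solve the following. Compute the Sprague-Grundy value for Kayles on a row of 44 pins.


Kayles: a move removes 1 or 2 adjacent pins from a contiguous row.
Removing pins from a row of k leaves two independent rows (a, b) with a + b = k - 1 (one pin) or a + b = k - 2 (two pins); an end removal gives a = 0.
By Sprague-Grundy, G(k) = mex{ G(a) XOR G(b) } over all these splits. G(0) = 0.
G(1): splits (0,0):0^0=0 -> mex({0}) = 1
G(2): splits (0,1):0^1=1 (0,0):0^0=0 -> mex({0, 1}) = 2
G(3): splits (0,2):0^2=2 (1,1):1^1=0 (0,1):0^1=1 -> mex({0, 1, 2}) = 3
G(4): splits (0,3):0^3=3 (1,2):1^2=3 (0,2):0^2=2 (1,1):1^1=0 -> mex({0, 2, 3}) = 1
G(5): splits (0,4):0^1=1 (1,3):1^3=2 (2,2):2^2=0 (0,3):0^3=3 (1,2):1^2=3 -> mex({0, 1, 2, 3}) = 4
G(6) = mex({0, 1, 2, 4}) = 3
G(7) = mex({0, 1, 3, 4, 5}) = 2
G(8) = mex({0, 2, 3, 5, 6}) = 1
G(9) = mex({0, 1, 2, 3, 6, 7}) = 4
G(10) = mex({0, 1, 3, 4, 5, 7}) = 2
G(11) = mex({0, 1, 2, 3, 4, 5}) = 6
G(12) = mex({0, 1, 2, 3, 5, 6, 7}) = 4
G(13) = mex({0, 2, 3, 4, 6, 7}) = 1
G(14) = mex({0, 1, 4, 5, 6, 7}) = 2
G(15) = mex({0, 1, 2, 3, 4, 5, 6}) = 7
G(16) = mex({0, 2, 3, 5, 6, 7}) = 1
G(17) = mex({0, 1, 2, 3, 5, 6, 7}) = 4
G(18) = mex({0, 1, 2, 4, 5, 6}) = 3
G(19) = mex({0, 1, 3, 4, 5, 7}) = 2
G(20) = mex({0, 2, 3, 4, 5, 6, 7}) = 1
G(21) = mex({0, 1, 2, 3, 5, 6, 7}) = 4
G(22) = mex({0, 1, 2, 3, 4, 5, 7}) = 6
G(23) = mex({0, 1, 2, 3, 4, 5, 6}) = 7
G(24) = mex({0, 1, 2, 3, 5, 6, 7}) = 4
G(25) = mex({0, 2, 3, 4, 6, 7}) = 1
G(26) = mex({0, 1, 3, 4, 5, 6, 7}) = 2
G(27) = mex({0, 1, 2, 3, 4, 5, 6, 7}) = 8
G(28) = mex({0, 1, 2, 3, 4, 6, 7, 8}) = 5
G(29) = mex({0, 1, 2, 3, 5, 6, 7, 8, 9}) = 4
G(30) = mex({0, 1, 2, 3, 4, 5, 6, 9, 10}) = 7
G(31) = mex({0, 1, 3, 4, 5, 7, 10, 11}) = 2
G(32) = mex({0, 2, 3, 4, 5, 6, 7, 9, 11}) = 1
G(33) = mex({0, 1, 2, 3, 4, 5, 6, 7, 9, 12}) = 8
G(34) = mex({0, 1, 2, 3, 4, 5, 7, 8, 11, 12}) = 6
G(35) = mex({0, 1, 2, 3, 4, 5, 6, 8, 9, 10, 11}) = 7
G(36) = mex({0, 1, 2, 3, 5, 6, 7, 9, 10}) = 4
G(37) = mex({0, 2, 3, 4, 6, 7, 9, 10, 11, 12}) = 1
G(38) = mex({0, 1, 3, 4, 5, 6, 7, 9, 10, 11, 12}) = 2
G(39) = mex({0, 1, 2, 4, 5, 6, 7, 9, 10, 12, 14}) = 3
G(40) = mex({0, 2, 3, 4, 6, 7, 11, 12, 14}) = 1
G(41) = mex({0, 1, 2, 3, 5, 6, 7, 9, 10, 11, 12}) = 4
G(42) = mex({0, 1, 2, 3, 4, 5, 6, 9, 10}) = 7
G(43) = mex({0, 1, 3, 4, 5, 7, 9, 10, 12, 15}) = 2
G(44) = mex({0, 2, 3, 4, 5, 6, 7, 9, 10, 12, 15}) = 1
Therefore G(44) = 1.

1
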